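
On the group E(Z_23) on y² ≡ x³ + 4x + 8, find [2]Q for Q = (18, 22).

(12, 17)

tangent at (18, 22): λ = (3·18² + 4)/(2·22) ≡ 10/21. 21⁻¹ ≡ 11 (mod 23), so λ ≡ 10·11 ≡ 18.
  x = λ² - 18 - 18 = 324 - 36 ≡ 12; y = λ·(18 - 12) - 22 ≡ 17. → (12, 17)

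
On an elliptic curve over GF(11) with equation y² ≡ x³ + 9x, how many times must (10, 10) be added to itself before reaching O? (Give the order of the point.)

2P: tangent at (10, 10): λ = (3·10² + 9)/(2·10) ≡ 1/9. 9⁻¹ ≡ 5 (mod 11), so λ ≡ 1·5 ≡ 5.
  x = λ² - 10 - 10 = 25 - 20 ≡ 5; y = λ·(10 - 5) - 10 ≡ 4. → (5, 4)
3P: (5, 4) + (10, 10). λ = (10 - 4)/(10 - 5) ≡ 6/5 mod 11. 5⁻¹ ≡ 9 (mod 11) since 5·9 = 45 ≡ 1, so λ ≡ 10.
  x = λ² - 5 - 10 = 100 - 15 ≡ 8; y = λ·(5 - 8) - 4 ≡ 10. → (8, 10)
4P: (8, 10) + (10, 10). λ = (10 - 10)/(10 - 8) ≡ 0/2 mod 11. 2⁻¹ ≡ 6 (mod 11) since 2·6 = 12 ≡ 1, so λ ≡ 0.
  x = λ² - 8 - 10 = 0 - 18 ≡ 4; y = λ·(8 - 4) - 10 ≡ 1. → (4, 1)
5P: (4, 1) + (10, 10). λ = (10 - 1)/(10 - 4) ≡ 9/6 mod 11. 6⁻¹ ≡ 2 (mod 11), so λ ≡ 7.
  x = λ² - 4 - 10 = 49 - 14 ≡ 2; y = λ·(4 - 2) - 1 ≡ 2. → (2, 2)
6P: (2, 2) + (10, 10). λ = (10 - 2)/(10 - 2) ≡ 8/8 mod 11. 8⁻¹ ≡ 7 (mod 11) since 8·7 = 56 ≡ 1, so λ ≡ 1.
  x = λ² - 2 - 10 = 1 - 12 ≡ 0; y = λ·(2 - 0) - 2 ≡ 0. → (0, 0)
7P: (0, 0) + (10, 10). λ = (10 - 0)/(10 - 0) ≡ 10/10 mod 11. 10⁻¹ ≡ 10 (mod 11), so λ ≡ 1.
  x = λ² - 0 - 10 = 1 - 10 ≡ 2; y = λ·(0 - 2) - 0 ≡ 9. → (2, 9)
8P: (2, 9) + (10, 10). λ = (10 - 9)/(10 - 2) ≡ 1/8 mod 11. 8⁻¹ ≡ 7 (mod 11) since 8·7 = 56 ≡ 1, so λ ≡ 7.
  x = λ² - 2 - 10 = 49 - 12 ≡ 4; y = λ·(2 - 4) - 9 ≡ 10. → (4, 10)
9P: (4, 10) + (10, 10). λ = (10 - 10)/(10 - 4) ≡ 0/6 mod 11. 6⁻¹ ≡ 2 (mod 11), so λ ≡ 0.
  x = λ² - 4 - 10 = 0 - 14 ≡ 8; y = λ·(4 - 8) - 10 ≡ 1. → (8, 1)
10P: (8, 1) + (10, 10). λ = (10 - 1)/(10 - 8) ≡ 9/2 mod 11. 2⁻¹ ≡ 6 (mod 11) since 2·6 = 12 ≡ 1, so λ ≡ 10.
  x = λ² - 8 - 10 = 100 - 18 ≡ 5; y = λ·(8 - 5) - 1 ≡ 7. → (5, 7)
11P: (5, 7) + (10, 10). λ = (10 - 7)/(10 - 5) ≡ 3/5 mod 11. 5⁻¹ ≡ 9 (mod 11) since 5·9 = 45 ≡ 1, so λ ≡ 5.
  x = λ² - 5 - 10 = 25 - 15 ≡ 10; y = λ·(5 - 10) - 7 ≡ 1. → (10, 1)
12P: (10, 1) + (10, 10): same x and y₁ ≡ -y₂, so the sum is O.
12P = O, so the order is 12.

12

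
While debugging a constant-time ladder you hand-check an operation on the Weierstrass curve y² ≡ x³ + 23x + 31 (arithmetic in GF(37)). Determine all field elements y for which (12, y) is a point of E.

x³ + 23x + 31 = 2035 ≡ 0 (mod 37).
Only y = 0 satisfies y² ≡ 0.

0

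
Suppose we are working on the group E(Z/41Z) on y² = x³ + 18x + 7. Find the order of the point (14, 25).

3

2P: tangent at (14, 25): λ = (3·14² + 18)/(2·25) ≡ 32/9. 9⁻¹ ≡ 32 (mod 41) since 9·32 = 288 ≡ 1, so λ ≡ 32·32 ≡ 40.
  x = λ² - 14 - 14 = 1600 - 28 ≡ 14; y = λ·(14 - 14) - 25 ≡ 16. → (14, 16)
3P: (14, 16) + (14, 25): same x and y₁ ≡ -y₂, so the sum is O.
3P = O, so the order is 3.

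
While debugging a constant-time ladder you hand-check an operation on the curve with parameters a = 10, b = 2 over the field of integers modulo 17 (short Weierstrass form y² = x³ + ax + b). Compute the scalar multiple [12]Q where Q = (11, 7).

(11, 7)

Repeated addition: build up to 12Q.
2Q: tangent at (11, 7): λ = (3·11² + 10)/(2·7) ≡ 16/14. 14⁻¹ ≡ 11 (mod 17) since 14·11 = 154 ≡ 1, so λ ≡ 16·11 ≡ 6.
  x = λ² - 11 - 11 = 36 - 22 ≡ 14; y = λ·(11 - 14) - 7 ≡ 9. → (14, 9)
3Q: (14, 9) + (11, 7). λ = (7 - 9)/(11 - 14) ≡ 15/14 mod 17. 14⁻¹ ≡ 11 (mod 17), so λ ≡ 12.
  x = λ² - 14 - 11 = 144 - 25 ≡ 0; y = λ·(14 - 0) - 9 ≡ 6. → (0, 6)
4Q: (0, 6) + (11, 7). λ = (7 - 6)/(11 - 0) ≡ 1/11 mod 17. 11⁻¹ ≡ 14 (mod 17) since 11·14 = 154 ≡ 1, so λ ≡ 14.
  x = λ² - 0 - 11 = 196 - 11 ≡ 15; y = λ·(0 - 15) - 6 ≡ 5. → (15, 5)
5Q: (15, 5) + (11, 7). λ = (7 - 5)/(11 - 15) ≡ 2/13 mod 17. 13⁻¹ ≡ 4 (mod 17), so λ ≡ 8.
  x = λ² - 15 - 11 = 64 - 26 ≡ 4; y = λ·(15 - 4) - 5 ≡ 15. → (4, 15)
6Q: (4, 15) + (11, 7). λ = (7 - 15)/(11 - 4) ≡ 9/7 mod 17. 7⁻¹ ≡ 5 (mod 17), so λ ≡ 11.
  x = λ² - 4 - 11 = 121 - 15 ≡ 4; y = λ·(4 - 4) - 15 ≡ 2. → (4, 2)
7Q: (4, 2) + (11, 7). λ = (7 - 2)/(11 - 4) ≡ 5/7 mod 17. 7⁻¹ ≡ 5 (mod 17), so λ ≡ 8.
  x = λ² - 4 - 11 = 64 - 15 ≡ 15; y = λ·(4 - 15) - 2 ≡ 12. → (15, 12)
8Q: (15, 12) + (11, 7). λ = (7 - 12)/(11 - 15) ≡ 12/13 mod 17. 13⁻¹ ≡ 4 (mod 17), so λ ≡ 14.
  x = λ² - 15 - 11 = 196 - 26 ≡ 0; y = λ·(15 - 0) - 12 ≡ 11. → (0, 11)
9Q: (0, 11) + (11, 7). λ = (7 - 11)/(11 - 0) ≡ 13/11 mod 17. 11⁻¹ ≡ 14 (mod 17), so λ ≡ 12.
  x = λ² - 0 - 11 = 144 - 11 ≡ 14; y = λ·(0 - 14) - 11 ≡ 8. → (14, 8)
10Q: (14, 8) + (11, 7). λ = (7 - 8)/(11 - 14) ≡ 16/14 mod 17. 14⁻¹ ≡ 11 (mod 17), so λ ≡ 6.
  x = λ² - 14 - 11 = 36 - 25 ≡ 11; y = λ·(14 - 11) - 8 ≡ 10. → (11, 10)
11Q: (11, 10) + (11, 7): same x and y₁ ≡ -y₂, so the sum is 𝒪.
12Q: 𝒪 + (11, 7) = (11, 7) (identity).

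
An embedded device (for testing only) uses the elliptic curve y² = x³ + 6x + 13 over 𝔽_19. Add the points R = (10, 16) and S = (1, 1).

(10, 16) + (1, 1). λ = (1 - 16)/(1 - 10) ≡ 4/10 mod 19. 10⁻¹ ≡ 2 (mod 19), so λ ≡ 8.
  x = λ² - 10 - 1 = 64 - 11 ≡ 15; y = λ·(10 - 15) - 16 ≡ 1. → (15, 1)

(15, 1)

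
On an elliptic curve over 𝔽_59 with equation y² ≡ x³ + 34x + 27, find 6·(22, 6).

(26, 43)

Write G = (22, 6).
Double-and-add on 6 = (110)₂. Start with G = (22, 6) for the leading 1-bit.
double: tangent at (22, 6): λ = (3·22² + 34)/(2·6) ≡ 11/12. 12⁻¹ ≡ 5 (mod 59), so λ ≡ 11·5 ≡ 55.
  x = λ² - 22 - 22 = 3025 - 44 ≡ 31; y = λ·(22 - 31) - 6 ≡ 30. → (31, 30)
add G: (31, 30) + (22, 6). λ = (6 - 30)/(22 - 31) ≡ 35/50 mod 59. 50⁻¹ ≡ 13 (mod 59) since 50·13 = 650 ≡ 1, so λ ≡ 42.
  x = λ² - 31 - 22 = 1764 - 53 ≡ 0; y = λ·(31 - 0) - 30 ≡ 33. → (0, 33)
double: tangent at (0, 33): λ = (3·0² + 34)/(2·33) ≡ 34/7. 7⁻¹ ≡ 17 (mod 59), so λ ≡ 34·17 ≡ 47.
  x = λ² - 0 - 0 = 2209 - 0 ≡ 26; y = λ·(0 - 26) - 33 ≡ 43. → (26, 43)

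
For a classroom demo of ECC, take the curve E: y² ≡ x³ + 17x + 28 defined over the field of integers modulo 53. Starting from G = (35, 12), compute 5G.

Repeated addition: build up to 5G.
2G: tangent at (35, 12): λ = (3·35² + 17)/(2·12) ≡ 35/24. 24⁻¹ ≡ 42 (mod 53) since 24·42 = 1008 ≡ 1, so λ ≡ 35·42 ≡ 39.
  x = λ² - 35 - 35 = 1521 - 70 ≡ 20; y = λ·(35 - 20) - 12 ≡ 43. → (20, 43)
3G: (20, 43) + (35, 12). λ = (12 - 43)/(35 - 20) ≡ 22/15 mod 53. 15⁻¹ ≡ 46 (mod 53) since 15·46 = 690 ≡ 1, so λ ≡ 5.
  x = λ² - 20 - 35 = 25 - 55 ≡ 23; y = λ·(20 - 23) - 43 ≡ 48. → (23, 48)
4G: (23, 48) + (35, 12). λ = (12 - 48)/(35 - 23) ≡ 17/12 mod 53. 12⁻¹ ≡ 31 (mod 53), so λ ≡ 50.
  x = λ² - 23 - 35 = 2500 - 58 ≡ 4; y = λ·(23 - 4) - 48 ≡ 1. → (4, 1)
5G: (4, 1) + (35, 12). λ = (12 - 1)/(35 - 4) ≡ 11/31 mod 53. 31⁻¹ ≡ 12 (mod 53), so λ ≡ 26.
  x = λ² - 4 - 35 = 676 - 39 ≡ 1; y = λ·(4 - 1) - 1 ≡ 24. → (1, 24)

(1, 24)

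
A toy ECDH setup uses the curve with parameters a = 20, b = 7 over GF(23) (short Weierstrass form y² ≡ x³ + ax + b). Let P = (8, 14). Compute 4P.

Double-and-add on 4 = (100)₂. Start with P = (8, 14) for the leading 1-bit.
double: tangent at (8, 14): λ = (3·8² + 20)/(2·14) ≡ 5/5. 5⁻¹ ≡ 14 (mod 23) since 5·14 = 70 ≡ 1, so λ ≡ 5·14 ≡ 1.
  x = λ² - 8 - 8 = 1 - 16 ≡ 8; y = λ·(8 - 8) - 14 ≡ 9. → (8, 9)
double: tangent at (8, 9): λ = (3·8² + 20)/(2·9) ≡ 5/18. 18⁻¹ ≡ 9 (mod 23), so λ ≡ 5·9 ≡ 22.
  x = λ² - 8 - 8 = 484 - 16 ≡ 8; y = λ·(8 - 8) - 9 ≡ 14. → (8, 14)

(8, 14)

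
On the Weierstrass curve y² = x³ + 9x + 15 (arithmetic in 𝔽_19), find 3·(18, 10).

Write Q = (18, 10).
Repeated addition: build up to 3Q.
2Q: tangent at (18, 10): λ = (3·18² + 9)/(2·10) ≡ 12/1. 1⁻¹ ≡ 1 (mod 19), so λ ≡ 12·1 ≡ 12.
  x = λ² - 18 - 18 = 144 - 36 ≡ 13; y = λ·(18 - 13) - 10 ≡ 12. → (13, 12)
3Q: (13, 12) + (18, 10). λ = (10 - 12)/(18 - 13) ≡ 17/5 mod 19. 5⁻¹ ≡ 4 (mod 19), so λ ≡ 11.
  x = λ² - 13 - 18 = 121 - 31 ≡ 14; y = λ·(13 - 14) - 12 ≡ 15. → (14, 15)

(14, 15)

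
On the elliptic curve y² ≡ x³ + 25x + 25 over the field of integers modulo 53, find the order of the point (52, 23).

4

2P: tangent at (52, 23): λ = (3·52² + 25)/(2·23) ≡ 28/46. 46⁻¹ ≡ 15 (mod 53), so λ ≡ 28·15 ≡ 49.
  x = λ² - 52 - 52 = 2401 - 104 ≡ 18; y = λ·(52 - 18) - 23 ≡ 0. → (18, 0)
3P: (18, 0) + (52, 23). λ = (23 - 0)/(52 - 18) ≡ 23/34 mod 53. 34⁻¹ ≡ 39 (mod 53), so λ ≡ 49.
  x = λ² - 18 - 52 = 2401 - 70 ≡ 52; y = λ·(18 - 52) - 0 ≡ 30. → (52, 30)
4P: (52, 30) + (52, 23): same x and y₁ ≡ -y₂, so the sum is O.
4P = O, so the order is 4.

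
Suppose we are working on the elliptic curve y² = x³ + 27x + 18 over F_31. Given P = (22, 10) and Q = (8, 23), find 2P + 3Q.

First 2P:
Repeated addition: build up to 2P.
2P: tangent at (22, 10): λ = (3·22² + 27)/(2·10) ≡ 22/20. 20⁻¹ ≡ 14 (mod 31), so λ ≡ 22·14 ≡ 29.
  x = λ² - 22 - 22 = 841 - 44 ≡ 22; y = λ·(22 - 22) - 10 ≡ 21. → (22, 21)
2P = (22, 21).
Next 3Q:
Repeated addition: build up to 3Q.
2Q: tangent at (8, 23): λ = (3·8² + 27)/(2·23) ≡ 2/15. 15⁻¹ ≡ 29 (mod 31), so λ ≡ 2·29 ≡ 27.
  x = λ² - 8 - 8 = 729 - 16 ≡ 0; y = λ·(8 - 0) - 23 ≡ 7. → (0, 7)
3Q: (0, 7) + (8, 23). λ = (23 - 7)/(8 - 0) ≡ 16/8 mod 31. 8⁻¹ ≡ 4 (mod 31), so λ ≡ 2.
  x = λ² - 0 - 8 = 4 - 8 ≡ 27; y = λ·(0 - 27) - 7 ≡ 1. → (27, 1)
3Q = (27, 1).
Finally 2P + 3Q:
(22, 21) + (27, 1). λ = (1 - 21)/(27 - 22) ≡ 11/5 mod 31. 5⁻¹ ≡ 25 (mod 31) since 5·25 = 125 ≡ 1, so λ ≡ 27.
  x = λ² - 22 - 27 = 729 - 49 ≡ 29; y = λ·(22 - 29) - 21 ≡ 7. → (29, 7)

(29, 7)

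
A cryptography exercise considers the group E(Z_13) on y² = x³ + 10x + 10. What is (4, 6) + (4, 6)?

tangent at (4, 6): λ = (3·4² + 10)/(2·6) ≡ 6/12. 12⁻¹ ≡ 12 (mod 13) since 12·12 = 144 ≡ 1, so λ ≡ 6·12 ≡ 7.
  x = λ² - 4 - 4 = 49 - 8 ≡ 2; y = λ·(4 - 2) - 6 ≡ 8. → (2, 8)

(2, 8)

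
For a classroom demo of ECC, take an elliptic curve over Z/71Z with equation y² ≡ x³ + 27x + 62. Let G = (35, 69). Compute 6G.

Repeated addition: build up to 6G.
2G: tangent at (35, 69): λ = (3·35² + 27)/(2·69) ≡ 10/67. 67⁻¹ ≡ 53 (mod 71), so λ ≡ 10·53 ≡ 33.
  x = λ² - 35 - 35 = 1089 - 70 ≡ 25; y = λ·(35 - 25) - 69 ≡ 48. → (25, 48)
3G: (25, 48) + (35, 69). λ = (69 - 48)/(35 - 25) ≡ 21/10 mod 71. 10⁻¹ ≡ 64 (mod 71), so λ ≡ 66.
  x = λ² - 25 - 35 = 4356 - 60 ≡ 36; y = λ·(25 - 36) - 48 ≡ 7. → (36, 7)
4G: (36, 7) + (35, 69). λ = (69 - 7)/(35 - 36) ≡ 62/70 mod 71. 70⁻¹ ≡ 70 (mod 71), so λ ≡ 9.
  x = λ² - 36 - 35 = 81 - 71 ≡ 10; y = λ·(36 - 10) - 7 ≡ 14. → (10, 14)
5G: (10, 14) + (35, 69). λ = (69 - 14)/(35 - 10) ≡ 55/25 mod 71. 25⁻¹ ≡ 54 (mod 71), so λ ≡ 59.
  x = λ² - 10 - 35 = 3481 - 45 ≡ 28; y = λ·(10 - 28) - 14 ≡ 60. → (28, 60)
6G: (28, 60) + (35, 69). λ = (69 - 60)/(35 - 28) ≡ 9/7 mod 71. 7⁻¹ ≡ 61 (mod 71), so λ ≡ 52.
  x = λ² - 28 - 35 = 2704 - 63 ≡ 14; y = λ·(28 - 14) - 60 ≡ 29. → (14, 29)

(14, 29)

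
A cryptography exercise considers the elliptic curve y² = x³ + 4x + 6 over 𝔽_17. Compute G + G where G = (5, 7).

tangent at (5, 7): λ = (3·5² + 4)/(2·7) ≡ 11/14. 14⁻¹ ≡ 11 (mod 17), so λ ≡ 11·11 ≡ 2.
  x = λ² - 5 - 5 = 4 - 10 ≡ 11; y = λ·(5 - 11) - 7 ≡ 15. → (11, 15)

(11, 15)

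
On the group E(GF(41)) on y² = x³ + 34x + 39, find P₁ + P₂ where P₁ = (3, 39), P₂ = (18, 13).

(21, 25)

(3, 39) + (18, 13). λ = (13 - 39)/(18 - 3) ≡ 15/15 mod 41. 15⁻¹ ≡ 11 (mod 41) since 15·11 = 165 ≡ 1, so λ ≡ 1.
  x = λ² - 3 - 18 = 1 - 21 ≡ 21; y = λ·(3 - 21) - 39 ≡ 25. → (21, 25)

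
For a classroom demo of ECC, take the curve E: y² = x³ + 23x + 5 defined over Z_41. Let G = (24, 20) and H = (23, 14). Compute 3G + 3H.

(10, 28)

First 3G:
Repeated addition: build up to 3G.
2G: tangent at (24, 20): λ = (3·24² + 23)/(2·20) ≡ 29/40. 40⁻¹ ≡ 40 (mod 41) since 40·40 = 1600 ≡ 1, so λ ≡ 29·40 ≡ 12.
  x = λ² - 24 - 24 = 144 - 48 ≡ 14; y = λ·(24 - 14) - 20 ≡ 18. → (14, 18)
3G: (14, 18) + (24, 20). λ = (20 - 18)/(24 - 14) ≡ 2/10 mod 41. 10⁻¹ ≡ 37 (mod 41), so λ ≡ 33.
  x = λ² - 14 - 24 = 1089 - 38 ≡ 26; y = λ·(14 - 26) - 18 ≡ 37. → (26, 37)
3G = (26, 37).
Next 3H:
Repeated addition: build up to 3H.
2H: tangent at (23, 14): λ = (3·23² + 23)/(2·14) ≡ 11/28. 28⁻¹ ≡ 22 (mod 41), so λ ≡ 11·22 ≡ 37.
  x = λ² - 23 - 23 = 1369 - 46 ≡ 11; y = λ·(23 - 11) - 14 ≡ 20. → (11, 20)
3H: (11, 20) + (23, 14). λ = (14 - 20)/(23 - 11) ≡ 35/12 mod 41. 12⁻¹ ≡ 24 (mod 41), so λ ≡ 20.
  x = λ² - 11 - 23 = 400 - 34 ≡ 38; y = λ·(11 - 38) - 20 ≡ 14. → (38, 14)
3H = (38, 14).
Finally 3G + 3H:
(26, 37) + (38, 14). λ = (14 - 37)/(38 - 26) ≡ 18/12 mod 41. 12⁻¹ ≡ 24 (mod 41) since 12·24 = 288 ≡ 1, so λ ≡ 22.
  x = λ² - 26 - 38 = 484 - 64 ≡ 10; y = λ·(26 - 10) - 37 ≡ 28. → (10, 28)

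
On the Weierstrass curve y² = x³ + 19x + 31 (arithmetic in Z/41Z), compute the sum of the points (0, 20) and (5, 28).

(0, 20) + (5, 28). λ = (28 - 20)/(5 - 0) ≡ 8/5 mod 41. 5⁻¹ ≡ 33 (mod 41), so λ ≡ 18.
  x = λ² - 0 - 5 = 324 - 5 ≡ 32; y = λ·(0 - 32) - 20 ≡ 19. → (32, 19)

(32, 19)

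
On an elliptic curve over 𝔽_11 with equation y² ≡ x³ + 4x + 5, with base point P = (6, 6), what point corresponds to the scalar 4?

O

Repeated addition: build up to 4P.
2P: tangent at (6, 6): λ = (3·6² + 4)/(2·6) ≡ 2/1. 1⁻¹ ≡ 1 (mod 11), so λ ≡ 2·1 ≡ 2.
  x = λ² - 6 - 6 = 4 - 12 ≡ 3; y = λ·(6 - 3) - 6 ≡ 0. → (3, 0)
3P: (3, 0) + (6, 6). λ = (6 - 0)/(6 - 3) ≡ 6/3 mod 11. 3⁻¹ ≡ 4 (mod 11), so λ ≡ 2.
  x = λ² - 3 - 6 = 4 - 9 ≡ 6; y = λ·(3 - 6) - 0 ≡ 5. → (6, 5)
4P: (6, 5) + (6, 6): same x and y₁ ≡ -y₂, so the sum is ∞.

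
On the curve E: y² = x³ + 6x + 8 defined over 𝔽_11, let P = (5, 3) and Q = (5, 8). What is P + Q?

O

The two points share x = 5 and their y-coordinates satisfy 3 + 8 ≡ 0 (mod 11), so they are inverses. Their sum is O.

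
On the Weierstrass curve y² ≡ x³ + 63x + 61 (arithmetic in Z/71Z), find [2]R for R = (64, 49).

tangent at (64, 49): λ = (3·64² + 63)/(2·49) ≡ 68/27. 27⁻¹ ≡ 50 (mod 71) since 27·50 = 1350 ≡ 1, so λ ≡ 68·50 ≡ 63.
  x = λ² - 64 - 64 = 3969 - 128 ≡ 7; y = λ·(64 - 7) - 49 ≡ 63. → (7, 63)

(7, 63)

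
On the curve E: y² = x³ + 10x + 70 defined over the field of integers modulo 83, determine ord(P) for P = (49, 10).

2P: tangent at (49, 10): λ = (3·49² + 10)/(2·10) ≡ 75/20. 20⁻¹ ≡ 54 (mod 83), so λ ≡ 75·54 ≡ 66.
  x = λ² - 49 - 49 = 4356 - 98 ≡ 25; y = λ·(49 - 25) - 10 ≡ 80. → (25, 80)
3P: (25, 80) + (49, 10). λ = (10 - 80)/(49 - 25) ≡ 13/24 mod 83. 24⁻¹ ≡ 45 (mod 83), so λ ≡ 4.
  x = λ² - 25 - 49 = 16 - 74 ≡ 25; y = λ·(25 - 25) - 80 ≡ 3. → (25, 3)
4P: (25, 3) + (49, 10). λ = (10 - 3)/(49 - 25) ≡ 7/24 mod 83. 24⁻¹ ≡ 45 (mod 83), so λ ≡ 66.
  x = λ² - 25 - 49 = 4356 - 74 ≡ 49; y = λ·(25 - 49) - 3 ≡ 73. → (49, 73)
5P: (49, 73) + (49, 10): same x and y₁ ≡ -y₂, so the sum is ∞.
5P = ∞, so the order is 5.

5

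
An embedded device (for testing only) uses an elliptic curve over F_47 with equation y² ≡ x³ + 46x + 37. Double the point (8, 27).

(12, 25)

tangent at (8, 27): λ = (3·8² + 46)/(2·27) ≡ 3/7. 7⁻¹ ≡ 27 (mod 47), so λ ≡ 3·27 ≡ 34.
  x = λ² - 8 - 8 = 1156 - 16 ≡ 12; y = λ·(8 - 12) - 27 ≡ 25. → (12, 25)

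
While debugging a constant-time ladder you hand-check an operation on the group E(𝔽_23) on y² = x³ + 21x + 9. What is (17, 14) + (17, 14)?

tangent at (17, 14): λ = (3·17² + 21)/(2·14) ≡ 14/5. 5⁻¹ ≡ 14 (mod 23), so λ ≡ 14·14 ≡ 12.
  x = λ² - 17 - 17 = 144 - 34 ≡ 18; y = λ·(17 - 18) - 14 ≡ 20. → (18, 20)

(18, 20)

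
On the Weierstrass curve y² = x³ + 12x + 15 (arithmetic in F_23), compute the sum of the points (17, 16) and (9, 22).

(17, 16) + (9, 22). λ = (22 - 16)/(9 - 17) ≡ 6/15 mod 23. 15⁻¹ ≡ 20 (mod 23) since 15·20 = 300 ≡ 1, so λ ≡ 5.
  x = λ² - 17 - 9 = 25 - 26 ≡ 22; y = λ·(17 - 22) - 16 ≡ 5. → (22, 5)

(22, 5)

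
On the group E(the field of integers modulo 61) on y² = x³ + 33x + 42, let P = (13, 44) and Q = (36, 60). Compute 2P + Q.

First 2P:
Repeated addition: build up to 2P.
2P: tangent at (13, 44): λ = (3·13² + 33)/(2·44) ≡ 52/27. 27⁻¹ ≡ 52 (mod 61), so λ ≡ 52·52 ≡ 20.
  x = λ² - 13 - 13 = 400 - 26 ≡ 8; y = λ·(13 - 8) - 44 ≡ 56. → (8, 56)
2P = (8, 56).
Finally 2P + Q:
(8, 56) + (36, 60). λ = (60 - 56)/(36 - 8) ≡ 4/28 mod 61. 28⁻¹ ≡ 24 (mod 61), so λ ≡ 35.
  x = λ² - 8 - 36 = 1225 - 44 ≡ 22; y = λ·(8 - 22) - 56 ≡ 3. → (22, 3)

(22, 3)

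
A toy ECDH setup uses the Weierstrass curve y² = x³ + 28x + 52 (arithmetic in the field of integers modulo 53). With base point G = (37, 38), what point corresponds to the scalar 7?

(13, 49)

Double-and-add on 7 = (111)₂. Start with G = (37, 38) for the leading 1-bit.
double: tangent at (37, 38): λ = (3·37² + 28)/(2·38) ≡ 1/23. 23⁻¹ ≡ 30 (mod 53), so λ ≡ 1·30 ≡ 30.
  x = λ² - 37 - 37 = 900 - 74 ≡ 31; y = λ·(37 - 31) - 38 ≡ 36. → (31, 36)
add G: (31, 36) + (37, 38). λ = (38 - 36)/(37 - 31) ≡ 2/6 mod 53. 6⁻¹ ≡ 9 (mod 53), so λ ≡ 18.
  x = λ² - 31 - 37 = 324 - 68 ≡ 44; y = λ·(31 - 44) - 36 ≡ 48. → (44, 48)
double: tangent at (44, 48): λ = (3·44² + 28)/(2·48) ≡ 6/43. 43⁻¹ ≡ 37 (mod 53) since 43·37 = 1591 ≡ 1, so λ ≡ 6·37 ≡ 10.
  x = λ² - 44 - 44 = 100 - 88 ≡ 12; y = λ·(44 - 12) - 48 ≡ 7. → (12, 7)
add G: (12, 7) + (37, 38). λ = (38 - 7)/(37 - 12) ≡ 31/25 mod 53. 25⁻¹ ≡ 17 (mod 53) since 25·17 = 425 ≡ 1, so λ ≡ 50.
  x = λ² - 12 - 37 = 2500 - 49 ≡ 13; y = λ·(12 - 13) - 7 ≡ 49. → (13, 49)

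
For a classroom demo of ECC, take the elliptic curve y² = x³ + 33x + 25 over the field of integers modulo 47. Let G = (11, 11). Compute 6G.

(24, 27)

Repeated addition: build up to 6G.
2G: tangent at (11, 11): λ = (3·11² + 33)/(2·11) ≡ 20/22. 22⁻¹ ≡ 15 (mod 47), so λ ≡ 20·15 ≡ 18.
  x = λ² - 11 - 11 = 324 - 22 ≡ 20; y = λ·(11 - 20) - 11 ≡ 15. → (20, 15)
3G: (20, 15) + (11, 11). λ = (11 - 15)/(11 - 20) ≡ 43/38 mod 47. 38⁻¹ ≡ 26 (mod 47), so λ ≡ 37.
  x = λ² - 20 - 11 = 1369 - 31 ≡ 22; y = λ·(20 - 22) - 15 ≡ 5. → (22, 5)
4G: (22, 5) + (11, 11). λ = (11 - 5)/(11 - 22) ≡ 6/36 mod 47. 36⁻¹ ≡ 17 (mod 47), so λ ≡ 8.
  x = λ² - 22 - 11 = 64 - 33 ≡ 31; y = λ·(22 - 31) - 5 ≡ 17. → (31, 17)
5G: (31, 17) + (11, 11). λ = (11 - 17)/(11 - 31) ≡ 41/27 mod 47. 27⁻¹ ≡ 7 (mod 47) since 27·7 = 189 ≡ 1, so λ ≡ 5.
  x = λ² - 31 - 11 = 25 - 42 ≡ 30; y = λ·(31 - 30) - 17 ≡ 35. → (30, 35)
6G: (30, 35) + (11, 11). λ = (11 - 35)/(11 - 30) ≡ 23/28 mod 47. 28⁻¹ ≡ 42 (mod 47), so λ ≡ 26.
  x = λ² - 30 - 11 = 676 - 41 ≡ 24; y = λ·(30 - 24) - 35 ≡ 27. → (24, 27)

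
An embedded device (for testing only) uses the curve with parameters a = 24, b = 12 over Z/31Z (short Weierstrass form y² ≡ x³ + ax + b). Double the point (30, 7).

(16, 20)

tangent at (30, 7): λ = (3·30² + 24)/(2·7) ≡ 27/14. 14⁻¹ ≡ 20 (mod 31), so λ ≡ 27·20 ≡ 13.
  x = λ² - 30 - 30 = 169 - 60 ≡ 16; y = λ·(30 - 16) - 7 ≡ 20. → (16, 20)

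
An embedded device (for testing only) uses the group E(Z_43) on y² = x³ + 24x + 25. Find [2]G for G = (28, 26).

(23, 4)

tangent at (28, 26): λ = (3·28² + 24)/(2·26) ≡ 11/9. 9⁻¹ ≡ 24 (mod 43), so λ ≡ 11·24 ≡ 6.
  x = λ² - 28 - 28 = 36 - 56 ≡ 23; y = λ·(28 - 23) - 26 ≡ 4. → (23, 4)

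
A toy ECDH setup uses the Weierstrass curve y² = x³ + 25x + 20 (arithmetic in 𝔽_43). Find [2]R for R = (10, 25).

(33, 19)

tangent at (10, 25): λ = (3·10² + 25)/(2·25) ≡ 24/7. 7⁻¹ ≡ 37 (mod 43), so λ ≡ 24·37 ≡ 28.
  x = λ² - 10 - 10 = 784 - 20 ≡ 33; y = λ·(10 - 33) - 25 ≡ 19. → (33, 19)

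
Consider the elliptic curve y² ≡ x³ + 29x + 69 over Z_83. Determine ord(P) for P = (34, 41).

2P: tangent at (34, 41): λ = (3·34² + 29)/(2·41) ≡ 11/82. 82⁻¹ ≡ 82 (mod 83), so λ ≡ 11·82 ≡ 72.
  x = λ² - 34 - 34 = 5184 - 68 ≡ 53; y = λ·(34 - 53) - 41 ≡ 2. → (53, 2)
3P: (53, 2) + (34, 41). λ = (41 - 2)/(34 - 53) ≡ 39/64 mod 83. 64⁻¹ ≡ 48 (mod 83), so λ ≡ 46.
  x = λ² - 53 - 34 = 2116 - 87 ≡ 37; y = λ·(53 - 37) - 2 ≡ 70. → (37, 70)
4P: (37, 70) + (34, 41). λ = (41 - 70)/(34 - 37) ≡ 54/80 mod 83. 80⁻¹ ≡ 55 (mod 83), so λ ≡ 65.
  x = λ² - 37 - 34 = 4225 - 71 ≡ 4; y = λ·(37 - 4) - 70 ≡ 0. → (4, 0)
5P: (4, 0) + (34, 41). λ = (41 - 0)/(34 - 4) ≡ 41/30 mod 83. 30⁻¹ ≡ 36 (mod 83), so λ ≡ 65.
  x = λ² - 4 - 34 = 4225 - 38 ≡ 37; y = λ·(4 - 37) - 0 ≡ 13. → (37, 13)
6P: (37, 13) + (34, 41). λ = (41 - 13)/(34 - 37) ≡ 28/80 mod 83. 80⁻¹ ≡ 55 (mod 83), so λ ≡ 46.
  x = λ² - 37 - 34 = 2116 - 71 ≡ 53; y = λ·(37 - 53) - 13 ≡ 81. → (53, 81)
7P: (53, 81) + (34, 41). λ = (41 - 81)/(34 - 53) ≡ 43/64 mod 83. 64⁻¹ ≡ 48 (mod 83) since 64·48 = 3072 ≡ 1, so λ ≡ 72.
  x = λ² - 53 - 34 = 5184 - 87 ≡ 34; y = λ·(53 - 34) - 81 ≡ 42. → (34, 42)
8P: (34, 42) + (34, 41): same x and y₁ ≡ -y₂, so the sum is O.
8P = O, so the order is 8.

8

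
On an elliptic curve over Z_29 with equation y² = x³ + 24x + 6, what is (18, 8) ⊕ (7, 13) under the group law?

(18, 8) + (7, 13). λ = (13 - 8)/(7 - 18) ≡ 5/18 mod 29. 18⁻¹ ≡ 21 (mod 29), so λ ≡ 18.
  x = λ² - 18 - 7 = 324 - 25 ≡ 9; y = λ·(18 - 9) - 8 ≡ 9. → (9, 9)

(9, 9)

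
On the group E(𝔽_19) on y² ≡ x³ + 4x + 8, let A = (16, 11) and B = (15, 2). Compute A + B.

(12, 6)

(16, 11) + (15, 2). λ = (2 - 11)/(15 - 16) ≡ 10/18 mod 19. 18⁻¹ ≡ 18 (mod 19), so λ ≡ 9.
  x = λ² - 16 - 15 = 81 - 31 ≡ 12; y = λ·(16 - 12) - 11 ≡ 6. → (12, 6)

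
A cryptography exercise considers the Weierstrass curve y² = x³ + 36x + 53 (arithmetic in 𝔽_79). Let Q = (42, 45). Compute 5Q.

(77, 62)

Repeated addition: build up to 5Q.
2Q: tangent at (42, 45): λ = (3·42² + 36)/(2·45) ≡ 35/11. 11⁻¹ ≡ 36 (mod 79) since 11·36 = 396 ≡ 1, so λ ≡ 35·36 ≡ 75.
  x = λ² - 42 - 42 = 5625 - 84 ≡ 11; y = λ·(42 - 11) - 45 ≡ 68. → (11, 68)
3Q: (11, 68) + (42, 45). λ = (45 - 68)/(42 - 11) ≡ 56/31 mod 79. 31⁻¹ ≡ 51 (mod 79), so λ ≡ 12.
  x = λ² - 11 - 42 = 144 - 53 ≡ 12; y = λ·(11 - 12) - 68 ≡ 78. → (12, 78)
4Q: (12, 78) + (42, 45). λ = (45 - 78)/(42 - 12) ≡ 46/30 mod 79. 30⁻¹ ≡ 29 (mod 79) since 30·29 = 870 ≡ 1, so λ ≡ 70.
  x = λ² - 12 - 42 = 4900 - 54 ≡ 27; y = λ·(12 - 27) - 78 ≡ 57. → (27, 57)
5Q: (27, 57) + (42, 45). λ = (45 - 57)/(42 - 27) ≡ 67/15 mod 79. 15⁻¹ ≡ 58 (mod 79), so λ ≡ 15.
  x = λ² - 27 - 42 = 225 - 69 ≡ 77; y = λ·(27 - 77) - 57 ≡ 62. → (77, 62)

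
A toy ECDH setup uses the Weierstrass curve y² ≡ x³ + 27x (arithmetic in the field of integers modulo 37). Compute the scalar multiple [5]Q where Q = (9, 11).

Repeated addition: build up to 5Q.
2Q: tangent at (9, 11): λ = (3·9² + 27)/(2·11) ≡ 11/22. 22⁻¹ ≡ 32 (mod 37), so λ ≡ 11·32 ≡ 19.
  x = λ² - 9 - 9 = 361 - 18 ≡ 10; y = λ·(9 - 10) - 11 ≡ 7. → (10, 7)
3Q: (10, 7) + (9, 11). λ = (11 - 7)/(9 - 10) ≡ 4/36 mod 37. 36⁻¹ ≡ 36 (mod 37) since 36·36 = 1296 ≡ 1, so λ ≡ 33.
  x = λ² - 10 - 9 = 1089 - 19 ≡ 34; y = λ·(10 - 34) - 7 ≡ 15. → (34, 15)
4Q: (34, 15) + (9, 11). λ = (11 - 15)/(9 - 34) ≡ 33/12 mod 37. 12⁻¹ ≡ 34 (mod 37), so λ ≡ 12.
  x = λ² - 34 - 9 = 144 - 43 ≡ 27; y = λ·(34 - 27) - 15 ≡ 32. → (27, 32)
5Q: (27, 32) + (9, 11). λ = (11 - 32)/(9 - 27) ≡ 16/19 mod 37. 19⁻¹ ≡ 2 (mod 37), so λ ≡ 32.
  x = λ² - 27 - 9 = 1024 - 36 ≡ 26; y = λ·(27 - 26) - 32 ≡ 0. → (26, 0)

(26, 0)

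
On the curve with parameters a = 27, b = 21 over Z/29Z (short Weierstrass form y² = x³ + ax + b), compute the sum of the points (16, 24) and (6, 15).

(11, 24)

(16, 24) + (6, 15). λ = (15 - 24)/(6 - 16) ≡ 20/19 mod 29. 19⁻¹ ≡ 26 (mod 29) since 19·26 = 494 ≡ 1, so λ ≡ 27.
  x = λ² - 16 - 6 = 729 - 22 ≡ 11; y = λ·(16 - 11) - 24 ≡ 24. → (11, 24)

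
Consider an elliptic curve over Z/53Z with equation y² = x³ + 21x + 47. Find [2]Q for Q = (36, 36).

(33, 1)

tangent at (36, 36): λ = (3·36² + 21)/(2·36) ≡ 40/19. 19⁻¹ ≡ 14 (mod 53), so λ ≡ 40·14 ≡ 30.
  x = λ² - 36 - 36 = 900 - 72 ≡ 33; y = λ·(36 - 33) - 36 ≡ 1. → (33, 1)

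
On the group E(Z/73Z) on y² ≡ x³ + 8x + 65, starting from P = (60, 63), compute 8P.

Double-and-add on 8 = (1000)₂. Start with P = (60, 63) for the leading 1-bit.
double: tangent at (60, 63): λ = (3·60² + 8)/(2·63) ≡ 4/53. 53⁻¹ ≡ 62 (mod 73) since 53·62 = 3286 ≡ 1, so λ ≡ 4·62 ≡ 29.
  x = λ² - 60 - 60 = 841 - 120 ≡ 64; y = λ·(60 - 64) - 63 ≡ 40. → (64, 40)
double: tangent at (64, 40): λ = (3·64² + 8)/(2·40) ≡ 32/7. 7⁻¹ ≡ 21 (mod 73) since 7·21 = 147 ≡ 1, so λ ≡ 32·21 ≡ 15.
  x = λ² - 64 - 64 = 225 - 128 ≡ 24; y = λ·(64 - 24) - 40 ≡ 49. → (24, 49)
double: tangent at (24, 49): λ = (3·24² + 8)/(2·49) ≡ 57/25. 25⁻¹ ≡ 38 (mod 73) since 25·38 = 950 ≡ 1, so λ ≡ 57·38 ≡ 49.
  x = λ² - 24 - 24 = 2401 - 48 ≡ 17; y = λ·(24 - 17) - 49 ≡ 2. → (17, 2)

(17, 2)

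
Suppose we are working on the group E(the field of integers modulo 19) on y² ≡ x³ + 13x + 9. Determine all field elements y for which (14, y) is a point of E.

x³ + 13x + 9 = 2935 ≡ 9 (mod 19).
Square roots of 9 mod 19: 3 and 16 (since 3² = 9 ≡ 9).

3, 16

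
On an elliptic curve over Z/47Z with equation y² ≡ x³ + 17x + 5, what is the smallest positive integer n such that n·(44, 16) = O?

2P: tangent at (44, 16): λ = (3·44² + 17)/(2·16) ≡ 44/32. 32⁻¹ ≡ 25 (mod 47) since 32·25 = 800 ≡ 1, so λ ≡ 44·25 ≡ 19.
  x = λ² - 44 - 44 = 361 - 88 ≡ 38; y = λ·(44 - 38) - 16 ≡ 4. → (38, 4)
3P: (38, 4) + (44, 16). λ = (16 - 4)/(44 - 38) ≡ 12/6 mod 47. 6⁻¹ ≡ 8 (mod 47) since 6·8 = 48 ≡ 1, so λ ≡ 2.
  x = λ² - 38 - 44 = 4 - 82 ≡ 16; y = λ·(38 - 16) - 4 ≡ 40. → (16, 40)
4P: (16, 40) + (44, 16). λ = (16 - 40)/(44 - 16) ≡ 23/28 mod 47. 28⁻¹ ≡ 42 (mod 47), so λ ≡ 26.
  x = λ² - 16 - 44 = 676 - 60 ≡ 5; y = λ·(16 - 5) - 40 ≡ 11. → (5, 11)
5P: (5, 11) + (44, 16). λ = (16 - 11)/(44 - 5) ≡ 5/39 mod 47. 39⁻¹ ≡ 41 (mod 47) since 39·41 = 1599 ≡ 1, so λ ≡ 17.
  x = λ² - 5 - 44 = 289 - 49 ≡ 5; y = λ·(5 - 5) - 11 ≡ 36. → (5, 36)
6P: (5, 36) + (44, 16). λ = (16 - 36)/(44 - 5) ≡ 27/39 mod 47. 39⁻¹ ≡ 41 (mod 47), so λ ≡ 26.
  x = λ² - 5 - 44 = 676 - 49 ≡ 16; y = λ·(5 - 16) - 36 ≡ 7. → (16, 7)
7P: (16, 7) + (44, 16). λ = (16 - 7)/(44 - 16) ≡ 9/28 mod 47. 28⁻¹ ≡ 42 (mod 47), so λ ≡ 2.
  x = λ² - 16 - 44 = 4 - 60 ≡ 38; y = λ·(16 - 38) - 7 ≡ 43. → (38, 43)
8P: (38, 43) + (44, 16). λ = (16 - 43)/(44 - 38) ≡ 20/6 mod 47. 6⁻¹ ≡ 8 (mod 47), so λ ≡ 19.
  x = λ² - 38 - 44 = 361 - 82 ≡ 44; y = λ·(38 - 44) - 43 ≡ 31. → (44, 31)
9P: (44, 31) + (44, 16): same x and y₁ ≡ -y₂, so the sum is O.
9P = O, so the order is 9.

9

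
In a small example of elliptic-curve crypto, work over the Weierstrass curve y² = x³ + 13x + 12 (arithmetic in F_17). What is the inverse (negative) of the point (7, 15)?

(7, 2)

-(7, 15) = (7, -15 mod 17) = (7, 2).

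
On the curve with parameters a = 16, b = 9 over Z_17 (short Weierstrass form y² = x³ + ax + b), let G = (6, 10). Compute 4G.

Repeated addition: build up to 4G.
2G: tangent at (6, 10): λ = (3·6² + 16)/(2·10) ≡ 5/3. 3⁻¹ ≡ 6 (mod 17), so λ ≡ 5·6 ≡ 13.
  x = λ² - 6 - 6 = 169 - 12 ≡ 4; y = λ·(6 - 4) - 10 ≡ 16. → (4, 16)
3G: (4, 16) + (6, 10). λ = (10 - 16)/(6 - 4) ≡ 11/2 mod 17. 2⁻¹ ≡ 9 (mod 17), so λ ≡ 14.
  x = λ² - 4 - 6 = 196 - 10 ≡ 16; y = λ·(4 - 16) - 16 ≡ 3. → (16, 3)
4G: (16, 3) + (6, 10). λ = (10 - 3)/(6 - 16) ≡ 7/7 mod 17. 7⁻¹ ≡ 5 (mod 17) since 7·5 = 35 ≡ 1, so λ ≡ 1.
  x = λ² - 16 - 6 = 1 - 22 ≡ 13; y = λ·(16 - 13) - 3 ≡ 0. → (13, 0)

(13, 0)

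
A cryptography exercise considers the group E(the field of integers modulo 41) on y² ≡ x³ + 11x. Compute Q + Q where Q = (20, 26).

(5, 4)

tangent at (20, 26): λ = (3·20² + 11)/(2·26) ≡ 22/11. 11⁻¹ ≡ 15 (mod 41) since 11·15 = 165 ≡ 1, so λ ≡ 22·15 ≡ 2.
  x = λ² - 20 - 20 = 4 - 40 ≡ 5; y = λ·(20 - 5) - 26 ≡ 4. → (5, 4)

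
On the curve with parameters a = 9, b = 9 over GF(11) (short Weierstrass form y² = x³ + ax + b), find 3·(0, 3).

Write P = (0, 3).
Repeated addition: build up to 3P.
2P: tangent at (0, 3): λ = (3·0² + 9)/(2·3) ≡ 9/6. 6⁻¹ ≡ 2 (mod 11) since 6·2 = 12 ≡ 1, so λ ≡ 9·2 ≡ 7.
  x = λ² - 0 - 0 = 49 - 0 ≡ 5; y = λ·(0 - 5) - 3 ≡ 6. → (5, 6)
3P: (5, 6) + (0, 3). λ = (3 - 6)/(0 - 5) ≡ 8/6 mod 11. 6⁻¹ ≡ 2 (mod 11), so λ ≡ 5.
  x = λ² - 5 - 0 = 25 - 5 ≡ 9; y = λ·(5 - 9) - 6 ≡ 7. → (9, 7)

(9, 7)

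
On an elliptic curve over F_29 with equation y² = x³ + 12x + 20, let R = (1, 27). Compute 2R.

(3, 24)

tangent at (1, 27): λ = (3·1² + 12)/(2·27) ≡ 15/25. 25⁻¹ ≡ 7 (mod 29) since 25·7 = 175 ≡ 1, so λ ≡ 15·7 ≡ 18.
  x = λ² - 1 - 1 = 324 - 2 ≡ 3; y = λ·(1 - 3) - 27 ≡ 24. → (3, 24)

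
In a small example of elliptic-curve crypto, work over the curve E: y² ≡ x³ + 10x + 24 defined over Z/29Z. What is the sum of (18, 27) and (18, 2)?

The two points share x = 18 and their y-coordinates satisfy 27 + 2 ≡ 0 (mod 29), so they are inverses. Their sum is O.

O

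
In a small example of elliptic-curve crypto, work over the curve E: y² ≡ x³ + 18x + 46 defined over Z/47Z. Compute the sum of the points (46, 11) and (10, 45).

(46, 36)

(46, 11) + (10, 45). λ = (45 - 11)/(10 - 46) ≡ 34/11 mod 47. 11⁻¹ ≡ 30 (mod 47), so λ ≡ 33.
  x = λ² - 46 - 10 = 1089 - 56 ≡ 46; y = λ·(46 - 46) - 11 ≡ 36. → (46, 36)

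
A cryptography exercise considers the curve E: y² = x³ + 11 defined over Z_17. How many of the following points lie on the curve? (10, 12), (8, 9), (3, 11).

(10, 12): 12² ≡ 8, rhs ≡ 8 → on.
(8, 9): 9² ≡ 13, rhs ≡ 13 → on.
(3, 11): 11² ≡ 2, rhs ≡ 4 → off.

2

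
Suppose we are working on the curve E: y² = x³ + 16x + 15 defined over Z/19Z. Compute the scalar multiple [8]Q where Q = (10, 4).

(2, 13)

Repeated addition: build up to 8Q.
2Q: tangent at (10, 4): λ = (3·10² + 16)/(2·4) ≡ 12/8. 8⁻¹ ≡ 12 (mod 19), so λ ≡ 12·12 ≡ 11.
  x = λ² - 10 - 10 = 121 - 20 ≡ 6; y = λ·(10 - 6) - 4 ≡ 2. → (6, 2)
3Q: (6, 2) + (10, 4). λ = (4 - 2)/(10 - 6) ≡ 2/4 mod 19. 4⁻¹ ≡ 5 (mod 19), so λ ≡ 10.
  x = λ² - 6 - 10 = 100 - 16 ≡ 8; y = λ·(6 - 8) - 2 ≡ 16. → (8, 16)
4Q: (8, 16) + (10, 4). λ = (4 - 16)/(10 - 8) ≡ 7/2 mod 19. 2⁻¹ ≡ 10 (mod 19), so λ ≡ 13.
  x = λ² - 8 - 10 = 169 - 18 ≡ 18; y = λ·(8 - 18) - 16 ≡ 6. → (18, 6)
5Q: (18, 6) + (10, 4). λ = (4 - 6)/(10 - 18) ≡ 17/11 mod 19. 11⁻¹ ≡ 7 (mod 19), so λ ≡ 5.
  x = λ² - 18 - 10 = 25 - 28 ≡ 16; y = λ·(18 - 16) - 6 ≡ 4. → (16, 4)
6Q: (16, 4) + (10, 4). λ = (4 - 4)/(10 - 16) ≡ 0/13 mod 19. 13⁻¹ ≡ 3 (mod 19), so λ ≡ 0.
  x = λ² - 16 - 10 = 0 - 26 ≡ 12; y = λ·(16 - 12) - 4 ≡ 15. → (12, 15)
7Q: (12, 15) + (10, 4). λ = (4 - 15)/(10 - 12) ≡ 8/17 mod 19. 17⁻¹ ≡ 9 (mod 19) since 17·9 = 153 ≡ 1, so λ ≡ 15.
  x = λ² - 12 - 10 = 225 - 22 ≡ 13; y = λ·(12 - 13) - 15 ≡ 8. → (13, 8)
8Q: (13, 8) + (10, 4). λ = (4 - 8)/(10 - 13) ≡ 15/16 mod 19. 16⁻¹ ≡ 6 (mod 19), so λ ≡ 14.
  x = λ² - 13 - 10 = 196 - 23 ≡ 2; y = λ·(13 - 2) - 8 ≡ 13. → (2, 13)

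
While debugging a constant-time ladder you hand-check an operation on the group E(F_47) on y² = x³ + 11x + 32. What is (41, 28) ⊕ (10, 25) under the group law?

(30, 14)

(41, 28) + (10, 25). λ = (25 - 28)/(10 - 41) ≡ 44/16 mod 47. 16⁻¹ ≡ 3 (mod 47), so λ ≡ 38.
  x = λ² - 41 - 10 = 1444 - 51 ≡ 30; y = λ·(41 - 30) - 28 ≡ 14. → (30, 14)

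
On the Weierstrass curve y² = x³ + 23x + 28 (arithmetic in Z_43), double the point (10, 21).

tangent at (10, 21): λ = (3·10² + 23)/(2·21) ≡ 22/42. 42⁻¹ ≡ 42 (mod 43), so λ ≡ 22·42 ≡ 21.
  x = λ² - 10 - 10 = 441 - 20 ≡ 34; y = λ·(10 - 34) - 21 ≡ 34. → (34, 34)

(34, 34)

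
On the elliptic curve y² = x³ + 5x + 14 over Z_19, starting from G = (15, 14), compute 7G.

Repeated addition: build up to 7G.
2G: tangent at (15, 14): λ = (3·15² + 5)/(2·14) ≡ 15/9. 9⁻¹ ≡ 17 (mod 19) since 9·17 = 153 ≡ 1, so λ ≡ 15·17 ≡ 8.
  x = λ² - 15 - 15 = 64 - 30 ≡ 15; y = λ·(15 - 15) - 14 ≡ 5. → (15, 5)
3G: (15, 5) + (15, 14): same x and y₁ ≡ -y₂, so the sum is the point at infinity.
4G: the point at infinity + (15, 14) = (15, 14) (identity).
5G: tangent at (15, 14): λ = (3·15² + 5)/(2·14) ≡ 15/9. 9⁻¹ ≡ 17 (mod 19), so λ ≡ 15·17 ≡ 8.
  x = λ² - 15 - 15 = 64 - 30 ≡ 15; y = λ·(15 - 15) - 14 ≡ 5. → (15, 5)
6G: (15, 5) + (15, 14): same x and y₁ ≡ -y₂, so the sum is the point at infinity.
7G: the point at infinity + (15, 14) = (15, 14) (identity).

(15, 14)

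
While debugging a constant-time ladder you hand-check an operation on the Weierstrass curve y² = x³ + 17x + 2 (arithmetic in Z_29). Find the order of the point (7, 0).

2P: (7, 0) + (7, 0): same x and y₁ ≡ -y₂, so the sum is O.
2P = O, so the order is 2.

2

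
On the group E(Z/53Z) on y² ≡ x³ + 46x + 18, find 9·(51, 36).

Write P = (51, 36).
Repeated addition: build up to 9P.
2P: tangent at (51, 36): λ = (3·51² + 46)/(2·36) ≡ 5/19. 19⁻¹ ≡ 14 (mod 53), so λ ≡ 5·14 ≡ 17.
  x = λ² - 51 - 51 = 289 - 102 ≡ 28; y = λ·(51 - 28) - 36 ≡ 37. → (28, 37)
3P: (28, 37) + (51, 36). λ = (36 - 37)/(51 - 28) ≡ 52/23 mod 53. 23⁻¹ ≡ 30 (mod 53) since 23·30 = 690 ≡ 1, so λ ≡ 23.
  x = λ² - 28 - 51 = 529 - 79 ≡ 26; y = λ·(28 - 26) - 37 ≡ 9. → (26, 9)
4P: (26, 9) + (51, 36). λ = (36 - 9)/(51 - 26) ≡ 27/25 mod 53. 25⁻¹ ≡ 17 (mod 53) since 25·17 = 425 ≡ 1, so λ ≡ 35.
  x = λ² - 26 - 51 = 1225 - 77 ≡ 35; y = λ·(26 - 35) - 9 ≡ 47. → (35, 47)
5P: (35, 47) + (51, 36). λ = (36 - 47)/(51 - 35) ≡ 42/16 mod 53. 16⁻¹ ≡ 10 (mod 53) since 16·10 = 160 ≡ 1, so λ ≡ 49.
  x = λ² - 35 - 51 = 2401 - 86 ≡ 36; y = λ·(35 - 36) - 47 ≡ 10. → (36, 10)
6P: (36, 10) + (51, 36). λ = (36 - 10)/(51 - 36) ≡ 26/15 mod 53. 15⁻¹ ≡ 46 (mod 53) since 15·46 = 690 ≡ 1, so λ ≡ 30.
  x = λ² - 36 - 51 = 900 - 87 ≡ 18; y = λ·(36 - 18) - 10 ≡ 0. → (18, 0)
7P: (18, 0) + (51, 36). λ = (36 - 0)/(51 - 18) ≡ 36/33 mod 53. 33⁻¹ ≡ 45 (mod 53) since 33·45 = 1485 ≡ 1, so λ ≡ 30.
  x = λ² - 18 - 51 = 900 - 69 ≡ 36; y = λ·(18 - 36) - 0 ≡ 43. → (36, 43)
8P: (36, 43) + (51, 36). λ = (36 - 43)/(51 - 36) ≡ 46/15 mod 53. 15⁻¹ ≡ 46 (mod 53), so λ ≡ 49.
  x = λ² - 36 - 51 = 2401 - 87 ≡ 35; y = λ·(36 - 35) - 43 ≡ 6. → (35, 6)
9P: (35, 6) + (51, 36). λ = (36 - 6)/(51 - 35) ≡ 30/16 mod 53. 16⁻¹ ≡ 10 (mod 53), so λ ≡ 35.
  x = λ² - 35 - 51 = 1225 - 86 ≡ 26; y = λ·(35 - 26) - 6 ≡ 44. → (26, 44)

(26, 44)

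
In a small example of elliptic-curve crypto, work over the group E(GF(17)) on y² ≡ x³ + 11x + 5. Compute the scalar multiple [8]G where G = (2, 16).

Repeated addition: build up to 8G.
2G: tangent at (2, 16): λ = (3·2² + 11)/(2·16) ≡ 6/15. 15⁻¹ ≡ 8 (mod 17), so λ ≡ 6·8 ≡ 14.
  x = λ² - 2 - 2 = 196 - 4 ≡ 5; y = λ·(2 - 5) - 16 ≡ 10. → (5, 10)
3G: (5, 10) + (2, 16). λ = (16 - 10)/(2 - 5) ≡ 6/14 mod 17. 14⁻¹ ≡ 11 (mod 17) since 14·11 = 154 ≡ 1, so λ ≡ 15.
  x = λ² - 5 - 2 = 225 - 7 ≡ 14; y = λ·(5 - 14) - 10 ≡ 8. → (14, 8)
4G: (14, 8) + (2, 16). λ = (16 - 8)/(2 - 14) ≡ 8/5 mod 17. 5⁻¹ ≡ 7 (mod 17), so λ ≡ 5.
  x = λ² - 14 - 2 = 25 - 16 ≡ 9; y = λ·(14 - 9) - 8 ≡ 0. → (9, 0)
5G: (9, 0) + (2, 16). λ = (16 - 0)/(2 - 9) ≡ 16/10 mod 17. 10⁻¹ ≡ 12 (mod 17), so λ ≡ 5.
  x = λ² - 9 - 2 = 25 - 11 ≡ 14; y = λ·(9 - 14) - 0 ≡ 9. → (14, 9)
6G: (14, 9) + (2, 16). λ = (16 - 9)/(2 - 14) ≡ 7/5 mod 17. 5⁻¹ ≡ 7 (mod 17) since 5·7 = 35 ≡ 1, so λ ≡ 15.
  x = λ² - 14 - 2 = 225 - 16 ≡ 5; y = λ·(14 - 5) - 9 ≡ 7. → (5, 7)
7G: (5, 7) + (2, 16). λ = (16 - 7)/(2 - 5) ≡ 9/14 mod 17. 14⁻¹ ≡ 11 (mod 17) since 14·11 = 154 ≡ 1, so λ ≡ 14.
  x = λ² - 5 - 2 = 196 - 7 ≡ 2; y = λ·(5 - 2) - 7 ≡ 1. → (2, 1)
8G: (2, 1) + (2, 16): same x and y₁ ≡ -y₂, so the sum is ∞.

O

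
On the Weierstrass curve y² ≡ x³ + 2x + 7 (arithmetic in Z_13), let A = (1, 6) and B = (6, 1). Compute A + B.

(1, 6) + (6, 1). λ = (1 - 6)/(6 - 1) ≡ 8/5 mod 13. 5⁻¹ ≡ 8 (mod 13), so λ ≡ 12.
  x = λ² - 1 - 6 = 144 - 7 ≡ 7; y = λ·(1 - 7) - 6 ≡ 0. → (7, 0)

(7, 0)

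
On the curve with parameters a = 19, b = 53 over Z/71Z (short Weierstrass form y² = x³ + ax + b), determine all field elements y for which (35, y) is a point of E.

x³ + 19x + 53 = 43593 ≡ 70 (mod 71).
70 is a non-residue mod 71; no y exists.

none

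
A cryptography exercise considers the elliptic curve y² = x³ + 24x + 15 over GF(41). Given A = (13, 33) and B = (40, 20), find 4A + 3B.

First 4A:
Double-and-add on 4 = (100)₂. Start with A = (13, 33) for the leading 1-bit.
double: tangent at (13, 33): λ = (3·13² + 24)/(2·33) ≡ 39/25. 25⁻¹ ≡ 23 (mod 41), so λ ≡ 39·23 ≡ 36.
  x = λ² - 13 - 13 = 1296 - 26 ≡ 40; y = λ·(13 - 40) - 33 ≡ 20. → (40, 20)
double: tangent at (40, 20): λ = (3·40² + 24)/(2·20) ≡ 27/40. 40⁻¹ ≡ 40 (mod 41), so λ ≡ 27·40 ≡ 14.
  x = λ² - 40 - 40 = 196 - 80 ≡ 34; y = λ·(40 - 34) - 20 ≡ 23. → (34, 23)
4A = (34, 23).
Next 3B:
Repeated addition: build up to 3B.
2B: tangent at (40, 20): λ = (3·40² + 24)/(2·20) ≡ 27/40. 40⁻¹ ≡ 40 (mod 41), so λ ≡ 27·40 ≡ 14.
  x = λ² - 40 - 40 = 196 - 80 ≡ 34; y = λ·(40 - 34) - 20 ≡ 23. → (34, 23)
3B: (34, 23) + (40, 20). λ = (20 - 23)/(40 - 34) ≡ 38/6 mod 41. 6⁻¹ ≡ 7 (mod 41) since 6·7 = 42 ≡ 1, so λ ≡ 20.
  x = λ² - 34 - 40 = 400 - 74 ≡ 39; y = λ·(34 - 39) - 23 ≡ 0. → (39, 0)
3B = (39, 0).
Finally 4A + 3B:
(34, 23) + (39, 0). λ = (0 - 23)/(39 - 34) ≡ 18/5 mod 41. 5⁻¹ ≡ 33 (mod 41) since 5·33 = 165 ≡ 1, so λ ≡ 20.
  x = λ² - 34 - 39 = 400 - 73 ≡ 40; y = λ·(34 - 40) - 23 ≡ 21. → (40, 21)

(40, 21)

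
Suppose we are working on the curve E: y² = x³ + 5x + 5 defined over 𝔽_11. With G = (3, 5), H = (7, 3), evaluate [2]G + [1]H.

(9, 8)

First 2G:
Repeated addition: build up to 2G.
2G: tangent at (3, 5): λ = (3·3² + 5)/(2·5) ≡ 10/10. 10⁻¹ ≡ 10 (mod 11), so λ ≡ 10·10 ≡ 1.
  x = λ² - 3 - 3 = 1 - 6 ≡ 6; y = λ·(3 - 6) - 5 ≡ 3. → (6, 3)
2G = (6, 3).
Finally 2G + H:
(6, 3) + (7, 3). λ = (3 - 3)/(7 - 6) ≡ 0/1 mod 11. 1⁻¹ ≡ 1 (mod 11), so λ ≡ 0.
  x = λ² - 6 - 7 = 0 - 13 ≡ 9; y = λ·(6 - 9) - 3 ≡ 8. → (9, 8)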